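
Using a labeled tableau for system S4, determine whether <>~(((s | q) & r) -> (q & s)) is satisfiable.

1. <>~(((s | q) & r) -> (q & s)), 0
2. ~(((s | q) & r) -> (q & s)), 1   [<>-rule on 1: fresh world 1, 0R1]
3. (s | q) & r, 1   [~->-rule on 2]
4. ~(q & s), 1   [~->-rule on 2]
5. s | q, 1   [&-rule on 3]
6. r, 1   [&-rule on 3]
7. ~s, 1   [~&-rule on 4 (branches; this branch)]
8. q, 1   [|-rule on 5 (branches; this branch)]
Accessibility: 0R0, 0R1, 1R1

Satisfiable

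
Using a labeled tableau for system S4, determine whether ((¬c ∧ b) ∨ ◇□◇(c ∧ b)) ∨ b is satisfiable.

Yes, satisfiable

1. ((¬c ∧ b) ∨ ◇□◇(c ∧ b)) ∨ b, u
2. b, u
Accessibility: uRu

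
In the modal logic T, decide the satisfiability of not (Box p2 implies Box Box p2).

1. not (Box p2 implies Box Box p2), 0
2. Box p2, 0   [neg-implies-rule on 1]
3. not Box Box p2, 0   [neg-implies-rule on 1]
4. p2, 0   [Box-rule on 2 via 0R0]
5. not Box p2, 1   [neg-Box-rule on 3: fresh world 1, 0R1]
6. p2, 1   [Box-rule on 2 via 0R1]
7. not p2, 2   [neg-Box-rule on 5: fresh world 2, 1R2]
Accessibility: 0R0, 0R1, 1R1, 1R2, 2R2

Satisfiable (open branch found)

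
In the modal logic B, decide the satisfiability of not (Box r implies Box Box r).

Satisfiable

1. not (Box r implies Box Box r), u
2. Box r, u   [neg-implies-rule on 1]
3. not Box Box r, u   [neg-implies-rule on 1]
4. r, u   [Box-rule on 2 via uRu]
5. not Box r, v   [neg-Box-rule on 3: fresh world v, uRv]
6. r, v   [Box-rule on 2 via uRv]
7. not r, w   [neg-Box-rule on 5: fresh world w, vRw]
Accessibility: uRu, uRv, vRu, vRv, vRw, wRv, wRw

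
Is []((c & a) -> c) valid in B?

Valid

Tableau for the negation ~[]((c & a) -> c):
1. ~[]((c & a) -> c), w0
2. ~((c & a) -> c), w1
3. c & a, w1
4. ~c, w1
5. c, w1
6. a, w1
Accessibility: w0Rw0, w0Rw1, w1Rw0, w1Rw1
Branch closes: c and ~c both at w1.
Every branch of the negation's tableau closes; the branch above is one of them.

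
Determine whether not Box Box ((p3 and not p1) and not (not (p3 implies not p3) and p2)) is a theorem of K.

No, not valid

Tableau for the negation Box Box ((p3 and not p1) and not (not (p3 implies not p3) and p2)):
1. Box Box ((p3 and not p1) and not (not (p3 implies not p3) and p2)), w0
The negation has an open branch (countermodel exists).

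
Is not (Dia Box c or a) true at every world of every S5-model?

Tableau for the negation Dia Box c or a:
1. Dia Box c or a, w0
2. a, w0   [or-rule on 1 (branches; this branch)]
Accessibility: w0Rw0
The negation has an open branch (countermodel exists).

No, not valid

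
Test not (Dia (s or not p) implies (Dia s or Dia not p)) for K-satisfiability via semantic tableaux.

Unsatisfiable (every branch closes)

1. not (Dia (s or not p) implies (Dia s or Dia not p)), w0
2. Dia (s or not p), w0   [neg-implies-rule on 1]
3. not (Dia s or Dia not p), w0   [neg-implies-rule on 1]
4. not Dia s, w0   [neg-or-rule on 3]
5. not Dia not p, w0   [neg-or-rule on 3]
6. s or not p, w1   [Dia-rule on 2: fresh world w1, w0Rw1]
7. not s, w1   [neg-Dia-rule on 4 via w0Rw1]
8. p, w1   [neg-Dia-rule on 5 via w0Rw1]
9. not p, w1   [or-rule on 6 (branches; this branch)]
Accessibility: w0Rw1
Branch closes: p and not p both at w1.
Every branch closes; the branch above is one of them.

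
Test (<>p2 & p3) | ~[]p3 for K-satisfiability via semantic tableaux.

Satisfiable (open branch found)

1. (<>p2 & p3) | ~[]p3, 0
2. ~[]p3, 0
3. ~p3, 1
Accessibility: 0R1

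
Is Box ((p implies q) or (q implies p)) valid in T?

Tableau for the negation not Box ((p implies q) or (q implies p)):
1. not Box ((p implies q) or (q implies p)), u
2. not ((p implies q) or (q implies p)), v   [neg-Box-rule on 1: fresh world v, uRv]
3. not (p implies q), v   [neg-or-rule on 2]
4. not (q implies p), v   [neg-or-rule on 2]
5. p, v   [neg-implies-rule on 3]
6. not q, v   [neg-implies-rule on 3]
7. q, v   [neg-implies-rule on 4]
8. not p, v   [neg-implies-rule on 4]
Accessibility: uRu, uRv, vRv
Branch closes: q and not q both at v.
Every branch of the negation's tableau closes; the branch above is one of them.

Yes, valid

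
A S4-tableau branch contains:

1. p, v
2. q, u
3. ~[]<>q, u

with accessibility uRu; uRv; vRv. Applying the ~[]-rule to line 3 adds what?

a fresh world w with uRw, and ~<>q at w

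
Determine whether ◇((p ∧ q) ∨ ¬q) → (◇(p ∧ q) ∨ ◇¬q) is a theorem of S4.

Tableau for the negation ¬(◇((p ∧ q) ∨ ¬q) → (◇(p ∧ q) ∨ ◇¬q)):
1. ¬(◇((p ∧ q) ∨ ¬q) → (◇(p ∧ q) ∨ ◇¬q)), 0
2. ◇((p ∧ q) ∨ ¬q), 0
3. ¬(◇(p ∧ q) ∨ ◇¬q), 0
4. ¬◇(p ∧ q), 0
5. ¬◇¬q, 0
6. ¬(p ∧ q), 0
7. q, 0
8. ¬p, 0
9. (p ∧ q) ∨ ¬q, 1
10. ¬(p ∧ q), 1
11. q, 1
12. p ∧ q, 1
13. p, 1
14. ¬q, 1
Accessibility: 0R0, 0R1, 1R1
Branch closes: q and ¬q both at 1.
All branches of the negation close; one closing branch shown above.

Valid in S4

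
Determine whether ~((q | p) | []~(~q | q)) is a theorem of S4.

No, not valid

Tableau for the negation (q | p) | []~(~q | q):
1. (q | p) | []~(~q | q), u
2. q | p, u
3. p, u
Accessibility: uRu
The negation has an open branch (countermodel exists).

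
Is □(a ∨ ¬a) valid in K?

Valid

Tableau for the negation ¬□(a ∨ ¬a):
1. ¬□(a ∨ ¬a), w0
2. ¬(a ∨ ¬a), w1
3. ¬a, w1
4. a, w1
Accessibility: w0Rw1
Branch closes: a and ¬a both at w1.
All branches of the negation close; one closing branch shown above.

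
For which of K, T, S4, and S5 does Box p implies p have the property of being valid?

T, S4, S5

T-tableau for the negation not (Box p implies p):
1. not (Box p implies p), u
2. Box p, u
3. not p, u
4. p, u
Accessibility: uRu
Branch closes: p and not p both at u.
Every branch closes (one shown): valid in T, hence also in S4, S5 (every theorem of T is a theorem of S4 and S5).
K-tableau for the negation not (Box p implies p):
1. not (Box p implies p), u
2. Box p, u
3. not p, u
Complete open branch: countermodel on a K-frame, so not valid in K.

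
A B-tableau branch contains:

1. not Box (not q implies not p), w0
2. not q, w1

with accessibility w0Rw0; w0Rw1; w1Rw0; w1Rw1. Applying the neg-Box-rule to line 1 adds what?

a fresh world w2 with w0Rw2, and not (not q implies not p) at w2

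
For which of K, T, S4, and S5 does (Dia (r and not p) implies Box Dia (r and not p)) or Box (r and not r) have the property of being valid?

S4-tableau for the negation not ((Dia (r and not p) implies Box Dia (r and not p)) or Box (r and not r)):
1. not ((Dia (r and not p) implies Box Dia (r and not p)) or Box (r and not r)), u
2. not (Dia (r and not p) implies Box Dia (r and not p)), u
3. not Box (r and not r), u
4. Dia (r and not p), u
5. not Box Dia (r and not p), u
6. not (r and not r), v
7. r, v
8. r and not p, w
9. r, w
10. not p, w
11. not Dia (r and not p), x
12. not (r and not p), x
13. p, x
Accessibility: uRu, uRv, uRw, uRx, vRv, wRw, xRx
Complete open branch: countermodel on an S4-frame, so not valid in S4, nor in K, T (the same frame is also a K-frame and a T-frame).
S5-tableau for the negation not ((Dia (r and not p) implies Box Dia (r and not p)) or Box (r and not r)):
1. not ((Dia (r and not p) implies Box Dia (r and not p)) or Box (r and not r)), u
2. not (Dia (r and not p) implies Box Dia (r and not p)), u
3. not Box (r and not r), u
4. Dia (r and not p), u
5. not Box Dia (r and not p), u
6. not (r and not r), v
7. r, v
8. r and not p, w
9. r, w
10. not p, w
11. not Dia (r and not p), x
12. not (r and not p), u
13. not (r and not p), v
14. not (r and not p), w
15. not (r and not p), x
16. p, u
17. p, v
18. p, w
Accessibility: uRu, uRv, uRw, uRx, vRu, vRv, vRw, vRx, wRu, wRv, wRw, wRx, xRu, xRv, xRw, xRx
Branch closes: p and not p both at w.
Every branch closes (one shown): valid in S5.

S5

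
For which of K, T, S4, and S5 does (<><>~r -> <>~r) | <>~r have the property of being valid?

S4-tableau for the negation ~((<><>~r -> <>~r) | <>~r):
1. ~((<><>~r -> <>~r) | <>~r), 0
2. ~(<><>~r -> <>~r), 0   [~|-rule on 1]
3. ~<>~r, 0   [~|-rule on 1]
4. <><>~r, 0   [~->-rule on 2]
5. r, 0   [~<>-rule on 3 via 0R0]
6. <>~r, 1   [<>-rule on 4: fresh world 1, 0R1]
7. r, 1   [~<>-rule on 3 via 0R1]
8. ~r, 2   [<>-rule on 6: fresh world 2, 1R2]
9. r, 2   [~<>-rule on 3 via 0R2]
Accessibility: 0R0, 0R1, 0R2, 1R1, 1R2, 2R2
Branch closes: r and ~r both at 2.
Every branch closes (one shown): valid in S4, hence also in S5 (every theorem of S4 is a theorem of S5).
T-tableau for the negation ~((<><>~r -> <>~r) | <>~r):
1. ~((<><>~r -> <>~r) | <>~r), 0
2. ~(<><>~r -> <>~r), 0   [~|-rule on 1]
3. ~<>~r, 0   [~|-rule on 1]
4. <><>~r, 0   [~->-rule on 2]
5. r, 0   [~<>-rule on 3 via 0R0]
6. <>~r, 1   [<>-rule on 4: fresh world 1, 0R1]
7. r, 1   [~<>-rule on 3 via 0R1]
8. ~r, 2   [<>-rule on 6: fresh world 2, 1R2]
Accessibility: 0R0, 0R1, 1R1, 1R2, 2R2
Complete open branch: countermodel on a T-frame, so not valid in T, nor in K (the same frame is also a K-frame).

S4, S5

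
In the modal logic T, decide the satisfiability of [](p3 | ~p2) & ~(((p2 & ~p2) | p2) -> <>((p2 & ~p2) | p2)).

1. [](p3 | ~p2) & ~(((p2 & ~p2) | p2) -> <>((p2 & ~p2) | p2)), 0
2. [](p3 | ~p2), 0   [&-rule on 1]
3. ~(((p2 & ~p2) | p2) -> <>((p2 & ~p2) | p2)), 0   [&-rule on 1]
4. (p2 & ~p2) | p2, 0   [~->-rule on 3]
5. ~<>((p2 & ~p2) | p2), 0   [~->-rule on 3]
6. p3 | ~p2, 0   [[]-rule on 2 via 0R0]
7. ~((p2 & ~p2) | p2), 0   [~<>-rule on 5 via 0R0]
8. ~(p2 & ~p2), 0   [~|-rule on 7]
9. ~p2, 0   [~|-rule on 7]
10. p2 & ~p2, 0   [|-rule on 4 (branches; this branch)]
11. p2, 0   [&-rule on 10]
Accessibility: 0R0
Branch closes: p2 and ~p2 both at 0.
(One branch shown.) All branches close.

Unsatisfiable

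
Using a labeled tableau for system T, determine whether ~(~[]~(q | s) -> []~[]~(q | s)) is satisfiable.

Yes, satisfiable

1. ~(~[]~(q | s) -> []~[]~(q | s)), u
2. ~[]~(q | s), u
3. ~[]~[]~(q | s), u
4. q | s, v
5. s, v
6. []~(q | s), w
7. ~(q | s), w
8. ~q, w
9. ~s, w
Accessibility: uRu, uRv, uRw, vRv, wRw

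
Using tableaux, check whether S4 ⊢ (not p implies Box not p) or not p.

Tableau for the negation not ((not p implies Box not p) or not p):
1. not ((not p implies Box not p) or not p), w0
2. not (not p implies Box not p), w0
3. p, w0
4. not p, w0
5. not Box not p, w0
Accessibility: w0Rw0
Branch closes: p and not p both at w0.
All branches of the negation close; one closing branch shown above.

Valid in S4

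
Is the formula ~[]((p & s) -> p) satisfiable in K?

1. ~[]((p & s) -> p), w0
2. ~((p & s) -> p), w1
3. p & s, w1
4. ~p, w1
5. p, w1
6. s, w1
Accessibility: w0Rw1
Branch closes: p and ~p both at w1.
All branches of the tableau close; one closing branch shown above.

No, unsatisfiable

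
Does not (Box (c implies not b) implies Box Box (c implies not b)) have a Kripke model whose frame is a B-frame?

1. not (Box (c implies not b) implies Box Box (c implies not b)), w0
2. Box (c implies not b), w0
3. not Box Box (c implies not b), w0
4. c implies not b, w0
5. not b, w0
6. not Box (c implies not b), w1
7. c implies not b, w1
8. not b, w1
9. not (c implies not b), w2
10. c, w2
11. b, w2
Accessibility: w0Rw0, w0Rw1, w1Rw0, w1Rw1, w1Rw2, w2Rw1, w2Rw2

Yes, satisfiable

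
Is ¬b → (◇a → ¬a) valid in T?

Invalid (countermodel exists)

Tableau for the negation ¬(¬b → (◇a → ¬a)):
1. ¬(¬b → (◇a → ¬a)), w0
2. ¬b, w0
3. ¬(◇a → ¬a), w0
4. ◇a, w0
5. a, w0
6. a, w1
Accessibility: w0Rw0, w0Rw1, w1Rw1
The negation has an open branch (countermodel exists).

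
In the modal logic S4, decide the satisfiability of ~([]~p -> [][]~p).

Unsatisfiable (every branch closes)

1. ~([]~p -> [][]~p), 0
2. []~p, 0
3. ~[][]~p, 0
4. ~p, 0
5. ~[]~p, 1
6. ~p, 1
7. p, 2
8. ~p, 2
Accessibility: 0R0, 0R1, 0R2, 1R1, 1R2, 2R2
Branch closes: p and ~p both at 2.
All branches of the tableau close; one closing branch shown above.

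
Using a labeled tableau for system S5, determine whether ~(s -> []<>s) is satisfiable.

Unsatisfiable

1. ~(s -> []<>s), 0
2. s, 0
3. ~[]<>s, 0
4. ~<>s, 1
5. ~s, 0
Accessibility: 0R0, 0R1, 1R0, 1R1
Branch closes: s and ~s both at 0.
(One branch shown.) All branches close.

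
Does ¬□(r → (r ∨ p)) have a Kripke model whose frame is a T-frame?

1. ¬□(r → (r ∨ p)), w0
2. ¬(r → (r ∨ p)), w1
3. r, w1
4. ¬(r ∨ p), w1
5. ¬r, w1
6. ¬p, w1
Accessibility: w0Rw0, w0Rw1, w1Rw1
Branch closes: r and ¬r both at w1.
(One branch shown.) All branches close.

Unsatisfiable (every branch closes)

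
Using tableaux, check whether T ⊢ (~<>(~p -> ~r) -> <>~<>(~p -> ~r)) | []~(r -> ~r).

Valid

Tableau for the negation ~((~<>(~p -> ~r) -> <>~<>(~p -> ~r)) | []~(r -> ~r)):
1. ~((~<>(~p -> ~r) -> <>~<>(~p -> ~r)) | []~(r -> ~r)), w0
2. ~(~<>(~p -> ~r) -> <>~<>(~p -> ~r)), w0   [~|-rule on 1]
3. ~[]~(r -> ~r), w0   [~|-rule on 1]
4. ~<>(~p -> ~r), w0   [~->-rule on 2]
5. ~<>~<>(~p -> ~r), w0   [~->-rule on 2]
6. ~(~p -> ~r), w0   [~<>-rule on 4 via w0Rw0]
7. ~p, w0   [~->-rule on 6]
8. r, w0   [~->-rule on 6]
9. <>(~p -> ~r), w0   [~<>-rule on 5 via w0Rw0]
10. r -> ~r, w1   [~[]-rule on 3: fresh world w1, w0Rw1]
11. ~(~p -> ~r), w1   [~<>-rule on 4 via w0Rw1]
12. ~p, w1   [~->-rule on 11]
13. r, w1   [~->-rule on 11]
14. <>(~p -> ~r), w1   [~<>-rule on 5 via w0Rw1]
15. ~r, w1   [->-rule on 10 (branches; this branch)]
Accessibility: w0Rw0, w0Rw1, w1Rw1
Branch closes: r and ~r both at w1.
All branches of the negation close; one closing branch shown above.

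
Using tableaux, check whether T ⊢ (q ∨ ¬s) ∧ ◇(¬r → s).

No, not valid

Tableau for the negation ¬((q ∨ ¬s) ∧ ◇(¬r → s)):
1. ¬((q ∨ ¬s) ∧ ◇(¬r → s)), 0
2. ¬◇(¬r → s), 0
3. ¬(¬r → s), 0
4. ¬r, 0
5. ¬s, 0
Accessibility: 0R0
The negation has an open branch (countermodel exists).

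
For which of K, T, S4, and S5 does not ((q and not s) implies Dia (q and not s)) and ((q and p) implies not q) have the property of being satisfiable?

K

K-tableau for the formula:
1. not ((q and not s) implies Dia (q and not s)) and ((q and p) implies not q), w0
2. not ((q and not s) implies Dia (q and not s)), w0
3. (q and p) implies not q, w0
4. q and not s, w0
5. not Dia (q and not s), w0
6. q, w0
7. not s, w0
8. not (q and p), w0
9. not p, w0
Complete open branch: satisfiable in K.
T-tableau for the formula:
1. not ((q and not s) implies Dia (q and not s)) and ((q and p) implies not q), w0
2. not ((q and not s) implies Dia (q and not s)), w0
3. (q and p) implies not q, w0
4. q and not s, w0
5. not Dia (q and not s), w0
6. q, w0
7. not s, w0
8. not (q and not s), w0
9. not (q and p), w0
10. s, w0
Accessibility: w0Rw0
Branch closes: s and not s both at w0.
Every branch closes (one shown): unsatisfiable in T, hence also in S4, S5 (every S4/S5-frame is a T-frame).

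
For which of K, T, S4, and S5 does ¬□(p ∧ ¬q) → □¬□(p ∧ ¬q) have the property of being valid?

S5

S5-tableau for the negation ¬(¬□(p ∧ ¬q) → □¬□(p ∧ ¬q)):
1. ¬(¬□(p ∧ ¬q) → □¬□(p ∧ ¬q)), u
2. ¬□(p ∧ ¬q), u
3. ¬□¬□(p ∧ ¬q), u
4. ¬(p ∧ ¬q), v
5. q, v
6. □(p ∧ ¬q), w
7. p ∧ ¬q, u
8. p, u
9. ¬q, u
10. p ∧ ¬q, v
11. p, v
12. ¬q, v
Accessibility: uRu, uRv, uRw, vRu, vRv, vRw, wRu, wRv, wRw
Branch closes: q and ¬q both at v.
Every branch closes (one shown): valid in S5.
S4-tableau for the negation ¬(¬□(p ∧ ¬q) → □¬□(p ∧ ¬q)):
1. ¬(¬□(p ∧ ¬q) → □¬□(p ∧ ¬q)), u
2. ¬□(p ∧ ¬q), u
3. ¬□¬□(p ∧ ¬q), u
4. ¬(p ∧ ¬q), v
5. q, v
6. □(p ∧ ¬q), w
7. p ∧ ¬q, w
8. p, w
9. ¬q, w
Accessibility: uRu, uRv, uRw, vRv, wRw
Complete open branch: countermodel on an S4-frame, so not valid in S4, nor in K, T (the same frame is also a K-frame and a T-frame).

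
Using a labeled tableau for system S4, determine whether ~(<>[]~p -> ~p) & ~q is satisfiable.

Satisfiable (open branch found)

1. ~(<>[]~p -> ~p) & ~q, 0
2. ~(<>[]~p -> ~p), 0   [&-rule on 1]
3. ~q, 0   [&-rule on 1]
4. <>[]~p, 0   [~->-rule on 2]
5. p, 0   [~->-rule on 2]
6. []~p, 1   [<>-rule on 4: fresh world 1, 0R1]
7. ~p, 1   [[]-rule on 6 via 1R1]
Accessibility: 0R0, 0R1, 1R1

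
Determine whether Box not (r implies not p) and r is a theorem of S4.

Tableau for the negation not (Box not (r implies not p) and r):
1. not (Box not (r implies not p) and r), u
2. not r, u
Accessibility: uRu
The negation has an open branch (countermodel exists).

Not valid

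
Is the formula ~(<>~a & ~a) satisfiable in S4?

1. ~(<>~a & ~a), w0
2. a, w0
Accessibility: w0Rw0

Yes, satisfiable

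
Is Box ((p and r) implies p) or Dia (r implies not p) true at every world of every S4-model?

Valid

Tableau for the negation not (Box ((p and r) implies p) or Dia (r implies not p)):
1. not (Box ((p and r) implies p) or Dia (r implies not p)), u
2. not Box ((p and r) implies p), u   [neg-or-rule on 1]
3. not Dia (r implies not p), u   [neg-or-rule on 1]
4. not (r implies not p), u   [neg-Dia-rule on 3 via uRu]
5. r, u   [neg-implies-rule on 4]
6. p, u   [neg-implies-rule on 4]
7. not ((p and r) implies p), v   [neg-Box-rule on 2: fresh world v, uRv]
8. p and r, v   [neg-implies-rule on 7]
9. not p, v   [neg-implies-rule on 7]
10. p, v   [and-rule on 8]
11. r, v   [and-rule on 8]
Accessibility: uRu, uRv, vRv
Branch closes: p and not p both at v.
Every branch of the negation's tableau closes; the branch above is one of them.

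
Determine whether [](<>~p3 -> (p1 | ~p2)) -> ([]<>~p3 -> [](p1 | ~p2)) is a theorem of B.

Tableau for the negation ~([](<>~p3 -> (p1 | ~p2)) -> ([]<>~p3 -> [](p1 | ~p2))):
1. ~([](<>~p3 -> (p1 | ~p2)) -> ([]<>~p3 -> [](p1 | ~p2))), u
2. [](<>~p3 -> (p1 | ~p2)), u   [~->-rule on 1]
3. ~([]<>~p3 -> [](p1 | ~p2)), u   [~->-rule on 1]
4. []<>~p3, u   [~->-rule on 3]
5. ~[](p1 | ~p2), u   [~->-rule on 3]
6. <>~p3 -> (p1 | ~p2), u   [[]-rule on 2 via uRu]
7. <>~p3, u   [[]-rule on 4 via uRu]
8. p1 | ~p2, u   [->-rule on 6 (branches; this branch)]
9. ~p2, u   [|-rule on 8 (branches; this branch)]
10. ~(p1 | ~p2), v   [~[]-rule on 5: fresh world v, uRv]
11. ~p1, v   [~|-rule on 10]
12. p2, v   [~|-rule on 10]
13. <>~p3 -> (p1 | ~p2), v   [[]-rule on 2 via uRv]
14. <>~p3, v   [[]-rule on 4 via uRv]
15. ~<>~p3, v   [->-rule on 13 (branches; this branch)]
16. p3, u   [~<>-rule on 15 via vRu]
17. p3, v   [~<>-rule on 15 via vRv]
18. ~p3, w   [<>-rule on 7: fresh world w, uRw]
19. <>~p3 -> (p1 | ~p2), w   [[]-rule on 2 via uRw]
20. <>~p3, w   [[]-rule on 4 via uRw]
21. p1 | ~p2, w   [->-rule on 19 (branches; this branch)]
22. ~p2, w   [|-rule on 21 (branches; this branch)]
23. ~p3, x   [<>-rule on 14: fresh world x, vRx]
24. p3, x   [~<>-rule on 15 via vRx]
Accessibility: uRu, uRv, uRw, vRu, vRv, vRx, wRu, wRw, xRv, xRx
Branch closes: p3 and ~p3 both at x.
Every branch of the negation's tableau closes; the branch above is one of them.

Valid in B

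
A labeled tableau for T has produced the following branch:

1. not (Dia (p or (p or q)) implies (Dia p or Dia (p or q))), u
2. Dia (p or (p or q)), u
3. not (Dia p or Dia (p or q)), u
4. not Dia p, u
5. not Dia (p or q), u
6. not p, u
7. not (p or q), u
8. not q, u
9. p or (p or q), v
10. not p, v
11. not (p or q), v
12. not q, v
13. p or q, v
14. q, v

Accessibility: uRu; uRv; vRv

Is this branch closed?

Yes, closed

Both q and not q appear at v.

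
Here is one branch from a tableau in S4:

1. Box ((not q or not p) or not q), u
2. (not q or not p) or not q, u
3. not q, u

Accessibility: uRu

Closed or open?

Open

No world carries both an atom and its negation.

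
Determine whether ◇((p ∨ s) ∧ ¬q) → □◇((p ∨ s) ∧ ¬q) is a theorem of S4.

No, not valid

Tableau for the negation ¬(◇((p ∨ s) ∧ ¬q) → □◇((p ∨ s) ∧ ¬q)):
1. ¬(◇((p ∨ s) ∧ ¬q) → □◇((p ∨ s) ∧ ¬q)), 0
2. ◇((p ∨ s) ∧ ¬q), 0   [¬→-rule on 1]
3. ¬□◇((p ∨ s) ∧ ¬q), 0   [¬→-rule on 1]
4. (p ∨ s) ∧ ¬q, 1   [◇-rule on 2: fresh world 1, 0R1]
5. p ∨ s, 1   [∧-rule on 4]
6. ¬q, 1   [∧-rule on 4]
7. s, 1   [∨-rule on 5 (branches; this branch)]
8. ¬◇((p ∨ s) ∧ ¬q), 2   [¬□-rule on 3: fresh world 2, 0R2]
9. ¬((p ∨ s) ∧ ¬q), 2   [¬◇-rule on 8 via 2R2]
10. q, 2   [¬∧-rule on 9 (branches; this branch)]
Accessibility: 0R0, 0R1, 0R2, 1R1, 2R2
The negation has an open branch (countermodel exists).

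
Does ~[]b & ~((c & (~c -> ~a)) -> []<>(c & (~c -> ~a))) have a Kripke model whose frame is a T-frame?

1. ~[]b & ~((c & (~c -> ~a)) -> []<>(c & (~c -> ~a))), u
2. ~[]b, u   [&-rule on 1]
3. ~((c & (~c -> ~a)) -> []<>(c & (~c -> ~a))), u   [&-rule on 1]
4. c & (~c -> ~a), u   [~->-rule on 3]
5. ~[]<>(c & (~c -> ~a)), u   [~->-rule on 3]
6. c, u   [&-rule on 4]
7. ~c -> ~a, u   [&-rule on 4]
8. ~a, u   [->-rule on 7 (branches; this branch)]
9. ~b, v   [~[]-rule on 2: fresh world v, uRv]
10. ~<>(c & (~c -> ~a)), w   [~[]-rule on 5: fresh world w, uRw]
11. ~(c & (~c -> ~a)), w   [~<>-rule on 10 via wRw]
12. ~(~c -> ~a), w   [~&-rule on 11 (branches; this branch)]
13. ~c, w   [~->-rule on 12]
14. a, w   [~->-rule on 12]
Accessibility: uRu, uRv, uRw, vRv, wRw

Satisfiable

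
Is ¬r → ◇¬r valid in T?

Valid

Tableau for the negation ¬(¬r → ◇¬r):
1. ¬(¬r → ◇¬r), w0
2. ¬r, w0   [¬→-rule on 1]
3. ¬◇¬r, w0   [¬→-rule on 1]
4. r, w0   [¬◇-rule on 3 via w0Rw0]
Accessibility: w0Rw0
Branch closes: r and ¬r both at w0.
Every branch of the negation's tableau closes; the branch above is one of them.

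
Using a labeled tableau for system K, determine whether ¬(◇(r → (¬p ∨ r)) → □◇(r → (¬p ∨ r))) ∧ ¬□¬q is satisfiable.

Satisfiable

1. ¬(◇(r → (¬p ∨ r)) → □◇(r → (¬p ∨ r))) ∧ ¬□¬q, u
2. ¬(◇(r → (¬p ∨ r)) → □◇(r → (¬p ∨ r))), u   [∧-rule on 1]
3. ¬□¬q, u   [∧-rule on 1]
4. ◇(r → (¬p ∨ r)), u   [¬→-rule on 2]
5. ¬□◇(r → (¬p ∨ r)), u   [¬→-rule on 2]
6. q, v   [¬□-rule on 3: fresh world v, uRv]
7. r → (¬p ∨ r), w   [◇-rule on 4: fresh world w, uRw]
8. ¬p ∨ r, w   [→-rule on 7 (branches; this branch)]
9. r, w   [∨-rule on 8 (branches; this branch)]
10. ¬◇(r → (¬p ∨ r)), x   [¬□-rule on 5: fresh world x, uRx]
Accessibility: uRv, uRw, uRx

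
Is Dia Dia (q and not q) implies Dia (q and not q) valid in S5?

Valid in S5

Tableau for the negation not (Dia Dia (q and not q) implies Dia (q and not q)):
1. not (Dia Dia (q and not q) implies Dia (q and not q)), u
2. Dia Dia (q and not q), u
3. not Dia (q and not q), u
4. not (q and not q), u
5. q, u
6. Dia (q and not q), v
7. not (q and not q), v
8. q, v
9. q and not q, w
10. q, w
11. not q, w
Accessibility: uRu, uRv, uRw, vRu, vRv, vRw, wRu, wRv, wRw
Branch closes: q and not q both at w.
Every branch of the negation's tableau closes; the branch above is one of them.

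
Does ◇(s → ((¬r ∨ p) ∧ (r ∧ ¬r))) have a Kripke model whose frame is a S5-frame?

Satisfiable

1. ◇(s → ((¬r ∨ p) ∧ (r ∧ ¬r))), w0
2. s → ((¬r ∨ p) ∧ (r ∧ ¬r)), w1   [◇-rule on 1: fresh world w1, w0Rw1]
3. ¬s, w1   [→-rule on 2 (branches; this branch)]
Accessibility: w0Rw0, w0Rw1, w1Rw0, w1Rw1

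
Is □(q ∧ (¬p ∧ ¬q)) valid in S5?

Tableau for the negation ¬□(q ∧ (¬p ∧ ¬q)):
1. ¬□(q ∧ (¬p ∧ ¬q)), 0
2. ¬(q ∧ (¬p ∧ ¬q)), 1
3. ¬(¬p ∧ ¬q), 1
4. q, 1
Accessibility: 0R0, 0R1, 1R0, 1R1
The negation has an open branch (countermodel exists).

Invalid (countermodel exists)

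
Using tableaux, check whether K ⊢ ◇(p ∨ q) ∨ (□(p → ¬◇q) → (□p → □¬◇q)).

Valid

Tableau for the negation ¬(◇(p ∨ q) ∨ (□(p → ¬◇q) → (□p → □¬◇q))):
1. ¬(◇(p ∨ q) ∨ (□(p → ¬◇q) → (□p → □¬◇q))), w0
2. ¬◇(p ∨ q), w0   [¬∨-rule on 1]
3. ¬(□(p → ¬◇q) → (□p → □¬◇q)), w0   [¬∨-rule on 1]
4. □(p → ¬◇q), w0   [¬→-rule on 3]
5. ¬(□p → □¬◇q), w0   [¬→-rule on 3]
6. □p, w0   [¬→-rule on 5]
7. ¬□¬◇q, w0   [¬→-rule on 5]
8. ◇q, w1   [¬□-rule on 7: fresh world w1, w0Rw1]
9. ¬(p ∨ q), w1   [¬◇-rule on 2 via w0Rw1]
10. ¬p, w1   [¬∨-rule on 9]
11. ¬q, w1   [¬∨-rule on 9]
12. p → ¬◇q, w1   [□-rule on 4 via w0Rw1]
13. p, w1   [□-rule on 6 via w0Rw1]
Accessibility: w0Rw1
Branch closes: p and ¬p both at w1.
All branches of the negation close; one closing branch shown above.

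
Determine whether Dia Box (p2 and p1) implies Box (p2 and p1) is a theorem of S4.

Tableau for the negation not (Dia Box (p2 and p1) implies Box (p2 and p1)):
1. not (Dia Box (p2 and p1) implies Box (p2 and p1)), w0
2. Dia Box (p2 and p1), w0
3. not Box (p2 and p1), w0
4. Box (p2 and p1), w1
5. p2 and p1, w1
6. p2, w1
7. p1, w1
8. not (p2 and p1), w2
9. not p1, w2
Accessibility: w0Rw0, w0Rw1, w0Rw2, w1Rw1, w2Rw2
The negation has an open branch (countermodel exists).

No, not valid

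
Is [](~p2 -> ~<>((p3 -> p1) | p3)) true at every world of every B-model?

Tableau for the negation ~[](~p2 -> ~<>((p3 -> p1) | p3)):
1. ~[](~p2 -> ~<>((p3 -> p1) | p3)), w0
2. ~(~p2 -> ~<>((p3 -> p1) | p3)), w1   [~[]-rule on 1: fresh world w1, w0Rw1]
3. ~p2, w1   [~->-rule on 2]
4. <>((p3 -> p1) | p3), w1   [~->-rule on 2]
5. (p3 -> p1) | p3, w2   [<>-rule on 4: fresh world w2, w1Rw2]
6. p3, w2   [|-rule on 5 (branches; this branch)]
Accessibility: w0Rw0, w0Rw1, w1Rw0, w1Rw1, w1Rw2, w2Rw1, w2Rw2
The negation has an open branch (countermodel exists).

Invalid (countermodel exists)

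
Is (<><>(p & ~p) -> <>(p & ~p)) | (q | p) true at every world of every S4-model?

Tableau for the negation ~((<><>(p & ~p) -> <>(p & ~p)) | (q | p)):
1. ~((<><>(p & ~p) -> <>(p & ~p)) | (q | p)), 0
2. ~(<><>(p & ~p) -> <>(p & ~p)), 0
3. ~(q | p), 0
4. <><>(p & ~p), 0
5. ~<>(p & ~p), 0
6. ~q, 0
7. ~p, 0
8. ~(p & ~p), 0
9. <>(p & ~p), 1
10. ~(p & ~p), 1
11. p, 1
12. p & ~p, 2
13. p, 2
14. ~p, 2
Accessibility: 0R0, 0R1, 0R2, 1R1, 1R2, 2R2
Branch closes: p and ~p both at 2.
Every branch of the negation's tableau closes; the branch above is one of them.

Valid in S4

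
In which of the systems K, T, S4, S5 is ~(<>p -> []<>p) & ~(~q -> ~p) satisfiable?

K, T, S4

S4-tableau for the formula:
1. ~(<>p -> []<>p) & ~(~q -> ~p), u
2. ~(<>p -> []<>p), u
3. ~(~q -> ~p), u
4. <>p, u
5. ~[]<>p, u
6. ~q, u
7. p, u
8. p, v
9. ~<>p, w
10. ~p, w
Accessibility: uRu, uRv, uRw, vRv, wRw
Complete open branch: satisfiable in S4, hence also in K, T (this S4-model is also a K-model and a T-model).
S5-tableau for the formula:
1. ~(<>p -> []<>p) & ~(~q -> ~p), u
2. ~(<>p -> []<>p), u
3. ~(~q -> ~p), u
4. <>p, u
5. ~[]<>p, u
6. ~q, u
7. p, u
8. p, v
9. ~<>p, w
10. ~p, u
Accessibility: uRu, uRv, uRw, vRu, vRv, vRw, wRu, wRv, wRw
Branch closes: p and ~p both at u.
Every branch closes (one shown): unsatisfiable in S5.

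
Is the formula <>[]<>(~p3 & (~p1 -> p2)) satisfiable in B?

Yes, satisfiable

1. <>[]<>(~p3 & (~p1 -> p2)), 0
2. []<>(~p3 & (~p1 -> p2)), 1
3. <>(~p3 & (~p1 -> p2)), 0
4. <>(~p3 & (~p1 -> p2)), 1
5. ~p3 & (~p1 -> p2), 2
6. ~p3, 2
7. ~p1 -> p2, 2
8. p2, 2
9. ~p3 & (~p1 -> p2), 3
10. ~p3, 3
11. ~p1 -> p2, 3
12. <>(~p3 & (~p1 -> p2)), 3
13. p2, 3
14. ~p3 & (~p1 -> p2), 4
15. ~p3, 4
16. ~p1 -> p2, 4
17. p2, 4
Accessibility: 0R0, 0R1, 0R2, 1R0, 1R1, 1R3, 2R0, 2R2, 3R1, 3R3, 3R4, 4R3, 4R4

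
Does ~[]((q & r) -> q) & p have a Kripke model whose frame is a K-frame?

No, unsatisfiable

1. ~[]((q & r) -> q) & p, w0
2. ~[]((q & r) -> q), w0
3. p, w0
4. ~((q & r) -> q), w1
5. q & r, w1
6. ~q, w1
7. q, w1
8. r, w1
Accessibility: w0Rw1
Branch closes: q and ~q both at w1.
Every branch closes; the branch above is one of them.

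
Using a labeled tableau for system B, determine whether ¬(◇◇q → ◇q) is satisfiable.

1. ¬(◇◇q → ◇q), 0
2. ◇◇q, 0
3. ¬◇q, 0
4. ¬q, 0
5. ◇q, 1
6. ¬q, 1
7. q, 2
Accessibility: 0R0, 0R1, 1R0, 1R1, 1R2, 2R1, 2R2

Satisfiable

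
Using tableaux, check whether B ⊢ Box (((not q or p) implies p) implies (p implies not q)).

Tableau for the negation not Box (((not q or p) implies p) implies (p implies not q)):
1. not Box (((not q or p) implies p) implies (p implies not q)), w0
2. not (((not q or p) implies p) implies (p implies not q)), w1
3. (not q or p) implies p, w1
4. not (p implies not q), w1
5. p, w1
6. q, w1
Accessibility: w0Rw0, w0Rw1, w1Rw0, w1Rw1
The negation has an open branch (countermodel exists).

Invalid (countermodel exists)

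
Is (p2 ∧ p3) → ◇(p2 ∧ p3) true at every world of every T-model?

Valid

Tableau for the negation ¬((p2 ∧ p3) → ◇(p2 ∧ p3)):
1. ¬((p2 ∧ p3) → ◇(p2 ∧ p3)), w0
2. p2 ∧ p3, w0   [¬→-rule on 1]
3. ¬◇(p2 ∧ p3), w0   [¬→-rule on 1]
4. p2, w0   [∧-rule on 2]
5. p3, w0   [∧-rule on 2]
6. ¬(p2 ∧ p3), w0   [¬◇-rule on 3 via w0Rw0]
7. ¬p3, w0   [¬∧-rule on 6 (branches; this branch)]
Accessibility: w0Rw0
Branch closes: p3 and ¬p3 both at w0.
All branches of the negation close; one closing branch shown above.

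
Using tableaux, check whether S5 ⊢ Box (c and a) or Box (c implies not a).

Tableau for the negation not (Box (c and a) or Box (c implies not a)):
1. not (Box (c and a) or Box (c implies not a)), u
2. not Box (c and a), u
3. not Box (c implies not a), u
4. not (c and a), v
5. not a, v
6. not (c implies not a), w
7. c, w
8. a, w
Accessibility: uRu, uRv, uRw, vRu, vRv, vRw, wRu, wRv, wRw
The negation has an open branch (countermodel exists).

Invalid (countermodel exists)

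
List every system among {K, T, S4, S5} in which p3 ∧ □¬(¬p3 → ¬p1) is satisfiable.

K

T-tableau for the formula:
1. p3 ∧ □¬(¬p3 → ¬p1), 0
2. p3, 0
3. □¬(¬p3 → ¬p1), 0
4. ¬(¬p3 → ¬p1), 0
5. ¬p3, 0
6. p1, 0
Accessibility: 0R0
Branch closes: p3 and ¬p3 both at 0.
Every branch closes (one shown): unsatisfiable in T, hence also in S4, S5 (every S4/S5-frame is a T-frame).
K-tableau for the formula:
1. p3 ∧ □¬(¬p3 → ¬p1), 0
2. p3, 0
3. □¬(¬p3 → ¬p1), 0
Complete open branch: satisfiable in K.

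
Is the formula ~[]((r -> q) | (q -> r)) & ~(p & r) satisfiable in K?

Unsatisfiable

1. ~[]((r -> q) | (q -> r)) & ~(p & r), u
2. ~[]((r -> q) | (q -> r)), u
3. ~(p & r), u
4. ~r, u
5. ~((r -> q) | (q -> r)), v
6. ~(r -> q), v
7. ~(q -> r), v
8. r, v
9. ~q, v
10. q, v
11. ~r, v
Accessibility: uRv
Branch closes: q and ~q both at v.
Every branch closes; the branch above is one of them.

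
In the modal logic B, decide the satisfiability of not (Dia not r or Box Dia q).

Yes, satisfiable

1. not (Dia not r or Box Dia q), u
2. not Dia not r, u
3. not Box Dia q, u
4. r, u
5. not Dia q, v
6. r, v
7. not q, u
8. not q, v
Accessibility: uRu, uRv, vRu, vRv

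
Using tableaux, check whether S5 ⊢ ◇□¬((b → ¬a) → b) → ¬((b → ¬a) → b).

Yes, valid

Tableau for the negation ¬(◇□¬((b → ¬a) → b) → ¬((b → ¬a) → b)):
1. ¬(◇□¬((b → ¬a) → b) → ¬((b → ¬a) → b)), u
2. ◇□¬((b → ¬a) → b), u
3. (b → ¬a) → b, u
4. ¬(b → ¬a), u
5. b, u
6. a, u
7. □¬((b → ¬a) → b), v
8. ¬((b → ¬a) → b), u
9. b → ¬a, u
10. ¬b, u
Accessibility: uRu, uRv, vRu, vRv
Branch closes: b and ¬b both at u.
Every branch of the negation's tableau closes; the branch above is one of them.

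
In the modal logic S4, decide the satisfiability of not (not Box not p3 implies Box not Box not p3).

Satisfiable

1. not (not Box not p3 implies Box not Box not p3), u
2. not Box not p3, u
3. not Box not Box not p3, u
4. p3, v
5. Box not p3, w
6. not p3, w
Accessibility: uRu, uRv, uRw, vRv, wRw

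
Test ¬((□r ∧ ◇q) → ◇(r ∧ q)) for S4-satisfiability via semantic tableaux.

1. ¬((□r ∧ ◇q) → ◇(r ∧ q)), w0
2. □r ∧ ◇q, w0   [¬→-rule on 1]
3. ¬◇(r ∧ q), w0   [¬→-rule on 1]
4. □r, w0   [∧-rule on 2]
5. ◇q, w0   [∧-rule on 2]
6. ¬(r ∧ q), w0   [¬◇-rule on 3 via w0Rw0]
7. r, w0   [□-rule on 4 via w0Rw0]
8. ¬q, w0   [¬∧-rule on 6 (branches; this branch)]
9. q, w1   [◇-rule on 5: fresh world w1, w0Rw1]
10. ¬(r ∧ q), w1   [¬◇-rule on 3 via w0Rw1]
11. r, w1   [□-rule on 4 via w0Rw1]
12. ¬q, w1   [¬∧-rule on 10 (branches; this branch)]
Accessibility: w0Rw0, w0Rw1, w1Rw1
Branch closes: q and ¬q both at w1.
Every branch closes; the branch above is one of them.

Unsatisfiable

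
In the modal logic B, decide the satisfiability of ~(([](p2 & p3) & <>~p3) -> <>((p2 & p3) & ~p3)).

1. ~(([](p2 & p3) & <>~p3) -> <>((p2 & p3) & ~p3)), u
2. [](p2 & p3) & <>~p3, u
3. ~<>((p2 & p3) & ~p3), u
4. [](p2 & p3), u
5. <>~p3, u
6. ~((p2 & p3) & ~p3), u
7. p2 & p3, u
8. p2, u
9. p3, u
10. ~p3, v
11. ~((p2 & p3) & ~p3), v
12. p2 & p3, v
13. p2, v
14. p3, v
Accessibility: uRu, uRv, vRu, vRv
Branch closes: p3 and ~p3 both at v.
All branches of the tableau close; one closing branch shown above.

Unsatisfiable (every branch closes)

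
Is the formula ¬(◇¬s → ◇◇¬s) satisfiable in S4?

Unsatisfiable

1. ¬(◇¬s → ◇◇¬s), 0
2. ◇¬s, 0   [¬→-rule on 1]
3. ¬◇◇¬s, 0   [¬→-rule on 1]
4. ¬◇¬s, 0   [¬◇-rule on 3 via 0R0]
5. s, 0   [¬◇-rule on 4 via 0R0]
6. ¬s, 1   [◇-rule on 2: fresh world 1, 0R1]
7. ¬◇¬s, 1   [¬◇-rule on 3 via 0R1]
8. s, 1   [¬◇-rule on 4 via 0R1]
Accessibility: 0R0, 0R1, 1R1
Branch closes: s and ¬s both at 1.
Every branch closes; the branch above is one of them.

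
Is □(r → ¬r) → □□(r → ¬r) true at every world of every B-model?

Tableau for the negation ¬(□(r → ¬r) → □□(r → ¬r)):
1. ¬(□(r → ¬r) → □□(r → ¬r)), w0
2. □(r → ¬r), w0
3. ¬□□(r → ¬r), w0
4. r → ¬r, w0
5. ¬r, w0
6. ¬□(r → ¬r), w1
7. r → ¬r, w1
8. ¬r, w1
9. ¬(r → ¬r), w2
10. r, w2
Accessibility: w0Rw0, w0Rw1, w1Rw0, w1Rw1, w1Rw2, w2Rw1, w2Rw2
The negation has an open branch (countermodel exists).

Not valid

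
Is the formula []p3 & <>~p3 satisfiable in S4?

No, unsatisfiable

1. []p3 & <>~p3, u
2. []p3, u
3. <>~p3, u
4. p3, u
5. ~p3, v
6. p3, v
Accessibility: uRu, uRv, vRv
Branch closes: p3 and ~p3 both at v.
(One branch shown.) All branches close.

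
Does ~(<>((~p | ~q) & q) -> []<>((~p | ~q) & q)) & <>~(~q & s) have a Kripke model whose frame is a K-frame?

Satisfiable

1. ~(<>((~p | ~q) & q) -> []<>((~p | ~q) & q)) & <>~(~q & s), w0
2. ~(<>((~p | ~q) & q) -> []<>((~p | ~q) & q)), w0
3. <>~(~q & s), w0
4. <>((~p | ~q) & q), w0
5. ~[]<>((~p | ~q) & q), w0
6. ~(~q & s), w1
7. ~s, w1
8. (~p | ~q) & q, w2
9. ~p | ~q, w2
10. q, w2
11. ~p, w2
12. ~<>((~p | ~q) & q), w3
Accessibility: w0Rw1, w0Rw2, w0Rw3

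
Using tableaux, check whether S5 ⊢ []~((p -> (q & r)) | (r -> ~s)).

No, not valid

Tableau for the negation ~[]~((p -> (q & r)) | (r -> ~s)):
1. ~[]~((p -> (q & r)) | (r -> ~s)), u
2. (p -> (q & r)) | (r -> ~s), v
3. r -> ~s, v
4. ~s, v
Accessibility: uRu, uRv, vRu, vRv
The negation has an open branch (countermodel exists).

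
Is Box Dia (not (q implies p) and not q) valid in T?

Tableau for the negation not Box Dia (not (q implies p) and not q):
1. not Box Dia (not (q implies p) and not q), w0
2. not Dia (not (q implies p) and not q), w1   [neg-Box-rule on 1: fresh world w1, w0Rw1]
3. not (not (q implies p) and not q), w1   [neg-Dia-rule on 2 via w1Rw1]
4. q, w1   [neg-and-rule on 3 (branches; this branch)]
Accessibility: w0Rw0, w0Rw1, w1Rw1
The negation has an open branch (countermodel exists).

Not valid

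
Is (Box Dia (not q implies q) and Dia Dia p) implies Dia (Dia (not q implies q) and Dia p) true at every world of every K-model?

Tableau for the negation not ((Box Dia (not q implies q) and Dia Dia p) implies Dia (Dia (not q implies q) and Dia p)):
1. not ((Box Dia (not q implies q) and Dia Dia p) implies Dia (Dia (not q implies q) and Dia p)), w0
2. Box Dia (not q implies q) and Dia Dia p, w0   [neg-implies-rule on 1]
3. not Dia (Dia (not q implies q) and Dia p), w0   [neg-implies-rule on 1]
4. Box Dia (not q implies q), w0   [and-rule on 2]
5. Dia Dia p, w0   [and-rule on 2]
6. Dia p, w1   [Dia-rule on 5: fresh world w1, w0Rw1]
7. not (Dia (not q implies q) and Dia p), w1   [neg-Dia-rule on 3 via w0Rw1]
8. Dia (not q implies q), w1   [Box-rule on 4 via w0Rw1]
9. not Dia (not q implies q), w1   [neg-and-rule on 7 (branches; this branch)]
10. p, w2   [Dia-rule on 6: fresh world w2, w1Rw2]
11. not (not q implies q), w2   [neg-Dia-rule on 9 via w1Rw2]
12. not q, w2   [neg-implies-rule on 11]
13. not q implies q, w3   [Dia-rule on 8: fresh world w3, w1Rw3]
14. not (not q implies q), w3   [neg-Dia-rule on 9 via w1Rw3]
15. not q, w3   [neg-implies-rule on 14]
16. q, w3   [implies-rule on 13 (branches; this branch)]
Accessibility: w0Rw1, w1Rw2, w1Rw3
Branch closes: q and not q both at w3.
All branches of the negation close; one closing branch shown above.

Yes, valid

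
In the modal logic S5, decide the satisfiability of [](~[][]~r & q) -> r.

1. [](~[][]~r & q) -> r, u
2. r, u   [->-rule on 1 (branches; this branch)]
Accessibility: uRu

Satisfiable (open branch found)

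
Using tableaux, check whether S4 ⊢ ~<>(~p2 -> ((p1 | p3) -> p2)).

Invalid (countermodel exists)

Tableau for the negation <>(~p2 -> ((p1 | p3) -> p2)):
1. <>(~p2 -> ((p1 | p3) -> p2)), w0
2. ~p2 -> ((p1 | p3) -> p2), w1   [<>-rule on 1: fresh world w1, w0Rw1]
3. (p1 | p3) -> p2, w1   [->-rule on 2 (branches; this branch)]
4. p2, w1   [->-rule on 3 (branches; this branch)]
Accessibility: w0Rw0, w0Rw1, w1Rw1
The negation has an open branch (countermodel exists).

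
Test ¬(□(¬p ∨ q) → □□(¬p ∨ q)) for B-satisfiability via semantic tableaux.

Satisfiable

1. ¬(□(¬p ∨ q) → □□(¬p ∨ q)), w0
2. □(¬p ∨ q), w0   [¬→-rule on 1]
3. ¬□□(¬p ∨ q), w0   [¬→-rule on 1]
4. ¬p ∨ q, w0   [□-rule on 2 via w0Rw0]
5. q, w0   [∨-rule on 4 (branches; this branch)]
6. ¬□(¬p ∨ q), w1   [¬□-rule on 3: fresh world w1, w0Rw1]
7. ¬p ∨ q, w1   [□-rule on 2 via w0Rw1]
8. q, w1   [∨-rule on 7 (branches; this branch)]
9. ¬(¬p ∨ q), w2   [¬□-rule on 6: fresh world w2, w1Rw2]
10. p, w2   [¬∨-rule on 9]
11. ¬q, w2   [¬∨-rule on 9]
Accessibility: w0Rw0, w0Rw1, w1Rw0, w1Rw1, w1Rw2, w2Rw1, w2Rw2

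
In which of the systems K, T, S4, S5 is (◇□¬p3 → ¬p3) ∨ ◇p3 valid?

T, S4, S5

K-tableau for the negation ¬((◇□¬p3 → ¬p3) ∨ ◇p3):
1. ¬((◇□¬p3 → ¬p3) ∨ ◇p3), w0
2. ¬(◇□¬p3 → ¬p3), w0
3. ¬◇p3, w0
4. ◇□¬p3, w0
5. p3, w0
6. □¬p3, w1
7. ¬p3, w1
Accessibility: w0Rw1
Complete open branch: countermodel on a K-frame, so not valid in K.
T-tableau for the negation ¬((◇□¬p3 → ¬p3) ∨ ◇p3):
1. ¬((◇□¬p3 → ¬p3) ∨ ◇p3), w0
2. ¬(◇□¬p3 → ¬p3), w0
3. ¬◇p3, w0
4. ◇□¬p3, w0
5. p3, w0
6. ¬p3, w0
Accessibility: w0Rw0
Branch closes: p3 and ¬p3 both at w0.
Every branch closes (one shown): valid in T, hence also in S4, S5 (every theorem of T is a theorem of S4 and S5).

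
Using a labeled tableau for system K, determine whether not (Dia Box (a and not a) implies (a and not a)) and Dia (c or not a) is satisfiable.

1. not (Dia Box (a and not a) implies (a and not a)) and Dia (c or not a), 0
2. not (Dia Box (a and not a) implies (a and not a)), 0   [and-rule on 1]
3. Dia (c or not a), 0   [and-rule on 1]
4. Dia Box (a and not a), 0   [neg-implies-rule on 2]
5. not (a and not a), 0   [neg-implies-rule on 2]
6. a, 0   [neg-and-rule on 5 (branches; this branch)]
7. c or not a, 1   [Dia-rule on 3: fresh world 1, 0R1]
8. not a, 1   [or-rule on 7 (branches; this branch)]
9. Box (a and not a), 2   [Dia-rule on 4: fresh world 2, 0R2]
Accessibility: 0R1, 0R2

Satisfiable (open branch found)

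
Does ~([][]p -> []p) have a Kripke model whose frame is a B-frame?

1. ~([][]p -> []p), u
2. [][]p, u   [~->-rule on 1]
3. ~[]p, u   [~->-rule on 1]
4. []p, u   [[]-rule on 2 via uRu]
5. p, u   [[]-rule on 4 via uRu]
6. ~p, v   [~[]-rule on 3: fresh world v, uRv]
7. []p, v   [[]-rule on 2 via uRv]
8. p, v   [[]-rule on 4 via uRv]
Accessibility: uRu, uRv, vRu, vRv
Branch closes: p and ~p both at v.
(One branch shown.) All branches close.

Unsatisfiable (every branch closes)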